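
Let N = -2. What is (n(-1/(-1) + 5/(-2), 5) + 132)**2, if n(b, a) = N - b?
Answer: 69169/4 ≈ 17292.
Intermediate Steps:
n(b, a) = -2 - b
(n(-1/(-1) + 5/(-2), 5) + 132)**2 = ((-2 - (-1/(-1) + 5/(-2))) + 132)**2 = ((-2 - (-1*(-1) + 5*(-1/2))) + 132)**2 = ((-2 - (1 - 5/2)) + 132)**2 = ((-2 - 1*(-3/2)) + 132)**2 = ((-2 + 3/2) + 132)**2 = (-1/2 + 132)**2 = (263/2)**2 = 69169/4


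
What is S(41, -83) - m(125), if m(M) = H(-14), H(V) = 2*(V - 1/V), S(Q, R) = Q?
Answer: 482/7 ≈ 68.857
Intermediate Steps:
H(V) = -2/V + 2*V
m(M) = -195/7 (m(M) = -2/(-14) + 2*(-14) = -2*(-1/14) - 28 = ⅐ - 28 = -195/7)
S(41, -83) - m(125) = 41 - 1*(-195/7) = 41 + 195/7 = 482/7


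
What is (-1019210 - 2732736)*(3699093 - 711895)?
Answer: -11207805587308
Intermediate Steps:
(-1019210 - 2732736)*(3699093 - 711895) = -3751946*2987198 = -11207805587308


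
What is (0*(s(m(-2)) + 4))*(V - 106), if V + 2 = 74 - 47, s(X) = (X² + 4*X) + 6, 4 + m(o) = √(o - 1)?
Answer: 0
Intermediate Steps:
m(o) = -4 + √(-1 + o) (m(o) = -4 + √(o - 1) = -4 + √(-1 + o))
s(X) = 6 + X² + 4*X
V = 25 (V = -2 + (74 - 47) = -2 + 27 = 25)
(0*(s(m(-2)) + 4))*(V - 106) = (0*((6 + (-4 + √(-1 - 2))² + 4*(-4 + √(-1 - 2))) + 4))*(25 - 106) = (0*((6 + (-4 + √(-3))² + 4*(-4 + √(-3))) + 4))*(-81) = (0*((6 + (-4 + I*√3)² + 4*(-4 + I*√3)) + 4))*(-81) = (0*((6 + (-4 + I*√3)² + (-16 + 4*I*√3)) + 4))*(-81) = (0*((-10 + (-4 + I*√3)² + 4*I*√3) + 4))*(-81) = (0*(-6 + (-4 + I*√3)² + 4*I*√3))*(-81) = 0*(-81) = 0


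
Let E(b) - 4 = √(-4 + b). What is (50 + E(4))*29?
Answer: 1566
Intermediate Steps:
E(b) = 4 + √(-4 + b)
(50 + E(4))*29 = (50 + (4 + √(-4 + 4)))*29 = (50 + (4 + √0))*29 = (50 + (4 + 0))*29 = (50 + 4)*29 = 54*29 = 1566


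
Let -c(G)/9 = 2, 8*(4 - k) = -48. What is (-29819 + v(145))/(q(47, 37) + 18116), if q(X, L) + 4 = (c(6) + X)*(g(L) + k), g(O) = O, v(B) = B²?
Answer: -8794/19475 ≈ -0.45155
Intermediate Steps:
k = 10 (k = 4 - ⅛*(-48) = 4 + 6 = 10)
c(G) = -18 (c(G) = -9*2 = -18)
q(X, L) = -4 + (-18 + X)*(10 + L) (q(X, L) = -4 + (-18 + X)*(L + 10) = -4 + (-18 + X)*(10 + L))
(-29819 + v(145))/(q(47, 37) + 18116) = (-29819 + 145²)/((-184 - 18*37 + 10*47 + 37*47) + 18116) = (-29819 + 21025)/((-184 - 666 + 470 + 1739) + 18116) = -8794/(1359 + 18116) = -8794/19475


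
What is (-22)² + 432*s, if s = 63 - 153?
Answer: -38396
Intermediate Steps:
s = -90
(-22)² + 432*s = (-22)² + 432*(-90) = 484 - 38880 = -38396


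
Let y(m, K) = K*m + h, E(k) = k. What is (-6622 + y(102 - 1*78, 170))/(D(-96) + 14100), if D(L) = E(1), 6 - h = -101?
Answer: -2435/14101 ≈ -0.17268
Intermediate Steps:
h = 107 (h = 6 - 1*(-101) = 6 + 101 = 107)
D(L) = 1
y(m, K) = 107 + K*m (y(m, K) = K*m + 107 = 107 + K*m)
(-6622 + y(102 - 1*78, 170))/(D(-96) + 14100) = (-6622 + (107 + 170*(102 - 1*78)))/(1 + 14100) = (-6622 + (107 + 170*(102 - 78)))/14101 = (-6622 + (107 + 170*24))*(1/14101) = (-6622 + (107 + 4080))*(1/14101) = (-6622 + 4187)*(1/14101) = -2435*1/14101 = -2435/14101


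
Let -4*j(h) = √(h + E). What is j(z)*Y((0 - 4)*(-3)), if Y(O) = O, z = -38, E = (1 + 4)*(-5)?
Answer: -9*I*√7 ≈ -23.812*I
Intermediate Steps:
E = -25 (E = 5*(-5) = -25)
j(h) = -√(-25 + h)/4 (j(h) = -√(h - 25)/4 = -√(-25 + h)/4)
j(z)*Y((0 - 4)*(-3)) = (-√(-25 - 38)/4)*((0 - 4)*(-3)) = (-3*I*√7/4)*(-4*(-3)) = -3*I*√7/4*12 = -9*I*√7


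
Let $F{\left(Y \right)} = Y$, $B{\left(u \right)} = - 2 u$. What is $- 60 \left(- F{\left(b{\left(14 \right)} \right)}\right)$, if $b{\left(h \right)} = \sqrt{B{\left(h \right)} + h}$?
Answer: $60 i \sqrt{14} \approx 224.5 i$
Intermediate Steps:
$b{\left(h \right)} = \sqrt{- h}$ ($b{\left(h \right)} = \sqrt{- 2 h + h} = \sqrt{- h}$)
$- 60 \left(- F{\left(b{\left(14 \right)} \right)}\right) = - 60 \left(- \sqrt{\left(-1\right) 14}\right) = - 60 \left(- \sqrt{-14}\right) = - 60 \left(- i \sqrt{14}\right) = 60 i \sqrt{14}$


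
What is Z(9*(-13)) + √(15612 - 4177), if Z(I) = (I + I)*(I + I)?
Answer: 54756 + √11435 ≈ 54863.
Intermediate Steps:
Z(I) = 4*I² (Z(I) = (2*I)*(2*I) = 4*I²)
Z(9*(-13)) + √(15612 - 4177) = 4*(9*(-13))² + √(15612 - 4177) = 4*(-117)² + √11435 = 4*13689 + √11435 = 54756 + √11435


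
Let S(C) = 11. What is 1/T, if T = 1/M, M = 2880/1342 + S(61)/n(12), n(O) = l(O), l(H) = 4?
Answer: 13141/2684 ≈ 4.8960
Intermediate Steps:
n(O) = 4
M = 13141/2684 (M = 2880/1342 + 11/4 = 2880*(1/1342) + 11*(1/4) = 1440/671 + 11/4 = 13141/2684 ≈ 4.8960)
T = 2684/13141 (T = 1/(13141/2684) = 2684/13141 ≈ 0.20425)
1/T = 1/(2684/13141) = 13141/2684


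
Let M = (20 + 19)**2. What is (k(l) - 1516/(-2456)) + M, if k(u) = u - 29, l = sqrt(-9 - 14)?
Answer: 916467/614 + I*sqrt(23) ≈ 1492.6 + 4.7958*I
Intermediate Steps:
M = 1521 (M = 39**2 = 1521)
l = I*sqrt(23) (l = sqrt(-23) = I*sqrt(23) ≈ 4.7958*I)
k(u) = -29 + u
(k(l) - 1516/(-2456)) + M = ((-29 + I*sqrt(23)) - 1516/(-2456)) + 1521 = ((-29 + I*sqrt(23)) - 1516*(-1/2456)) + 1521 = ((-29 + I*sqrt(23)) + 379/614) + 1521 = (-17427/614 + I*sqrt(23)) + 1521 = 916467/614 + I*sqrt(23)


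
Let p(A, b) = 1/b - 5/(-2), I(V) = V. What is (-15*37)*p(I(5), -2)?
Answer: -1110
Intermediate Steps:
p(A, b) = 5/2 + 1/b (p(A, b) = 1/b - 5*(-½) = 1/b + 5/2 = 5/2 + 1/b)
(-15*37)*p(I(5), -2) = (-15*37)*(5/2 + 1/(-2)) = -555*(5/2 - ½) = -555*2 = -1110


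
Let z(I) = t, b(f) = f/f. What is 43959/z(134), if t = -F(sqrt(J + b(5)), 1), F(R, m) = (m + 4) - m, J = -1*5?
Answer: -43959/4 ≈ -10990.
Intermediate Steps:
J = -5
b(f) = 1
F(R, m) = 4 (F(R, m) = (4 + m) - m = 4)
t = -4 (t = -1*4 = -4)
z(I) = -4
43959/z(134) = 43959/(-4) = 43959*(-1/4) = -43959/4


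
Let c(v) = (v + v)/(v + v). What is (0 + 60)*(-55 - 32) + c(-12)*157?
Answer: -5063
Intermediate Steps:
c(v) = 1 (c(v) = (2*v)/((2*v)) = (2*v)*(1/(2*v)) = 1)
(0 + 60)*(-55 - 32) + c(-12)*157 = (0 + 60)*(-55 - 32) + 1*157 = 60*(-87) + 157 = -5220 + 157 = -5063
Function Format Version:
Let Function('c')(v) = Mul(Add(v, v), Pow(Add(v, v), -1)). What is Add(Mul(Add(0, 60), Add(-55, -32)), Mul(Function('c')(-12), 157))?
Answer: -5063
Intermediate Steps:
Function('c')(v) = 1 (Function('c')(v) = Mul(Mul(2, v), Pow(Mul(2, v), -1)) = Mul(Mul(2, v), Mul(Rational(1, 2), Pow(v, -1))) = 1)
Add(Mul(Add(0, 60), Add(-55, -32)), Mul(Function('c')(-12), 157)) = Add(Mul(Add(0, 60), Add(-55, -32)), Mul(1, 157)) = Add(Mul(60, -87), 157) = Add(-5220, 157) = -5063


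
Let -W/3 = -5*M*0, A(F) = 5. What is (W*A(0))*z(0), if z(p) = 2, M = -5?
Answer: 0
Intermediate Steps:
W = 0 (W = -3*(-5*(-5))*0 = -75*0 = -3*0 = 0)
(W*A(0))*z(0) = (0*5)*2 = 0*2 = 0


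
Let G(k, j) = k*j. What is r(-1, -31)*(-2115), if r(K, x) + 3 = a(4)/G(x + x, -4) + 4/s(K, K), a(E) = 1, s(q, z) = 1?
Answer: -526635/248 ≈ -2123.5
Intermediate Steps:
G(k, j) = j*k
r(K, x) = 1 - 1/(8*x) (r(K, x) = -3 + (1/(-4*(x + x)) + 4/1) = -3 + (1/(-8*x) + 4*1) = -3 + (1/(-8*x) + 4) = -3 + (1*(-1/(8*x)) + 4) = -3 + (-1/(8*x) + 4) = -3 + (4 - 1/(8*x)) = 1 - 1/(8*x))
r(-1, -31)*(-2115) = ((-⅛ - 31)/(-31))*(-2115) = -1/31*(-249/8)*(-2115) = (249/248)*(-2115) = -526635/248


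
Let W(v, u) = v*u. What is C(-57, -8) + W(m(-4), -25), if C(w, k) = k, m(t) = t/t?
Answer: -33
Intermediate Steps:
m(t) = 1
W(v, u) = u*v
C(-57, -8) + W(m(-4), -25) = -8 - 25*1 = -8 - 25 = -33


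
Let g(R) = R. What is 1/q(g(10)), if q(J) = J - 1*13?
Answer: -⅓ ≈ -0.33333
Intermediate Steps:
q(J) = -13 + J (q(J) = J - 13 = -13 + J)
1/q(g(10)) = 1/(-13 + 10) = 1/(-3) = -⅓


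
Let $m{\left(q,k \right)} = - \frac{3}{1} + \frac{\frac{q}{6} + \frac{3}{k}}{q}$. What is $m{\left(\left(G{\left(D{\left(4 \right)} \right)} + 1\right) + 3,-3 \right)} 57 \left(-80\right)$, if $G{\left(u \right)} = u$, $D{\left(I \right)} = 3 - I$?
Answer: $14440$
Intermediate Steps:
$m{\left(q,k \right)} = -3 + \frac{\frac{3}{k} + \frac{q}{6}}{q}$ ($m{\left(q,k \right)} = \left(-3\right) 1 + \frac{q \frac{1}{6} + \frac{3}{k}}{q} = -3 + \frac{\frac{q}{6} + \frac{3}{k}}{q} = -3 + \frac{\frac{3}{k} + \frac{q}{6}}{q}$)
$m{\left(\left(G{\left(D{\left(4 \right)} \right)} + 1\right) + 3,-3 \right)} 57 \left(-80\right) = \left(- \frac{17}{6} + \frac{3}{\left(-3\right) \left(\left(\left(3 - 4\right) + 1\right) + 3\right)}\right) 57 \left(-80\right) = \left(- \frac{17}{6} + 3 \left(- \frac{1}{3}\right) \frac{1}{\left(\left(3 - 4\right) + 1\right) + 3}\right) 57 \left(-80\right) = \left(- \frac{17}{6} + 3 \left(- \frac{1}{3}\right) \frac{1}{\left(-1 + 1\right) + 3}\right) 57 \left(-80\right) = \left(- \frac{17}{6} + 3 \left(- \frac{1}{3}\right) \frac{1}{0 + 3}\right) 57 \left(-80\right) = \left(- \frac{17}{6} + 3 \left(- \frac{1}{3}\right) \frac{1}{3}\right) 57 \left(-80\right) = \left(- \frac{17}{6} - \frac{1}{3}\right) 57 \left(-80\right) = \left(- \frac{19}{6}\right) 57 \left(-80\right) = \left(- \frac{361}{2}\right) \left(-80\right) = 14440$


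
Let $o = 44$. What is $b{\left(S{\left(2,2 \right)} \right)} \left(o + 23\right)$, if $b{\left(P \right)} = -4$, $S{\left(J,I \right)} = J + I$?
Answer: $-268$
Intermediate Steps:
$S{\left(J,I \right)} = I + J$
$b{\left(S{\left(2,2 \right)} \right)} \left(o + 23\right) = - 4 \left(44 + 23\right) = \left(-4\right) 67 = -268$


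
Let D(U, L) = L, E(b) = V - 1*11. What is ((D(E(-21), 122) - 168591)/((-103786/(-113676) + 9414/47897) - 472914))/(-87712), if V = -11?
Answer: -32759635616481/8066018808118977808 ≈ -4.0614e-6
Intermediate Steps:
E(b) = -22 (E(b) = -11 - 1*11 = -11 - 11 = -22)
((D(E(-21), 122) - 168591)/((-103786/(-113676) + 9414/47897) - 472914))/(-87712) = ((122 - 168591)/((-103786/(-113676) + 9414/47897) - 472914))/(-87712) = -168469/((-103786*(-1/113676) + 9414*(1/47897)) - 472914)*(-1/87712) = -168469/((51893/56838 + 9414/47897) - 472914)*(-1/87712) = -168469/(3020591953/2722369686 - 472914)*(-1/87712) = -168469/(-1287443717093051/2722369686)*(-1/87712) = -168469*(-2722369686/1287443717093051)*(-1/87712) = (65519271232962/183920531013293)*(-1/87712) = -32759635616481/8066018808118977808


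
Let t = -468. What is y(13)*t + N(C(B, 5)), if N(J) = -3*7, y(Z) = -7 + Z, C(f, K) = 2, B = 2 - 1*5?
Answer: -2829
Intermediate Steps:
B = -3 (B = 2 - 5 = -3)
N(J) = -21
y(13)*t + N(C(B, 5)) = (-7 + 13)*(-468) - 21 = 6*(-468) - 21 = -2808 - 21 = -2829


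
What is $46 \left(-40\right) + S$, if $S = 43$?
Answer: $-1797$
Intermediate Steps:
$46 \left(-40\right) + S = 46 \left(-40\right) + 43 = -1840 + 43 = -1797$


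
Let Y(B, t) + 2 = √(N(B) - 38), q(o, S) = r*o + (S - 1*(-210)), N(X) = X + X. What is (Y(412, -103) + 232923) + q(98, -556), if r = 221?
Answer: 254233 + √786 ≈ 2.5426e+5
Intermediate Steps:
N(X) = 2*X
q(o, S) = 210 + S + 221*o (q(o, S) = 221*o + (S - 1*(-210)) = 221*o + (S + 210) = 221*o + (210 + S) = 210 + S + 221*o)
Y(B, t) = -2 + √(-38 + 2*B) (Y(B, t) = -2 + √(2*B - 38) = -2 + √(-38 + 2*B))
(Y(412, -103) + 232923) + q(98, -556) = ((-2 + √(-38 + 2*412)) + 232923) + (210 - 556 + 221*98) = ((-2 + √(-38 + 824)) + 232923) + (210 - 556 + 21658) = ((-2 + √786) + 232923) + 21312 = (232921 + √786) + 21312 = 254233 + √786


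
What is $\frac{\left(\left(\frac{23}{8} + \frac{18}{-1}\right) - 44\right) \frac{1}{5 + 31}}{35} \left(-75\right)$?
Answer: $\frac{2365}{672} \approx 3.5193$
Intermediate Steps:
$\frac{\left(\left(\frac{23}{8} + \frac{18}{-1}\right) - 44\right) \frac{1}{5 + 31}}{35} \left(-75\right) = \frac{\left(23 \cdot \frac{1}{8} + 18 \left(-1\right)\right) - 44}{36} \cdot \frac{1}{35} \left(-75\right) = \left(\left(\frac{23}{8} - 18\right) - 44\right) \frac{1}{36} \cdot \frac{1}{35} \left(-75\right) = \left(- \frac{121}{8} - 44\right) \frac{1}{36} \cdot \frac{1}{35} \left(-75\right) = \left(- \frac{473}{8}\right) \frac{1}{36} \cdot \frac{1}{35} \left(-75\right) = \left(- \frac{473}{288}\right) \frac{1}{35} \left(-75\right) = \left(- \frac{473}{10080}\right) \left(-75\right) = \frac{2365}{672}$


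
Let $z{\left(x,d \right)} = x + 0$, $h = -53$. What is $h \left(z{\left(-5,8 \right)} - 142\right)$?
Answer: $7791$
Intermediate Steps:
$z{\left(x,d \right)} = x$
$h \left(z{\left(-5,8 \right)} - 142\right) = - 53 \left(-5 - 142\right) = \left(-53\right) \left(-147\right) = 7791$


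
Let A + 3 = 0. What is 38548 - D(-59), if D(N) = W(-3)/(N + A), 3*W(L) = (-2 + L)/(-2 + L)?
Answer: 7169929/186 ≈ 38548.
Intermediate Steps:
A = -3 (A = -3 + 0 = -3)
W(L) = ⅓ (W(L) = ((-2 + L)/(-2 + L))/3 = (⅓)*1 = ⅓)
D(N) = 1/(3*(-3 + N)) (D(N) = (⅓)/(N - 3) = (⅓)/(-3 + N) = 1/(3*(-3 + N)))
38548 - D(-59) = 38548 - 1/(3*(-3 - 59)) = 38548 - 1/(3*(-62)) = 38548 - (-1)/(3*62) = 38548 - 1*(-1/186) = 38548 + 1/186 = 7169929/186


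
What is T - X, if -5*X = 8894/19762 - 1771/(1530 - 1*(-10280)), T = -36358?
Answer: -21213878132081/583473050 ≈ -36358.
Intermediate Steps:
X = -35019819/583473050 (X = -(8894/19762 - 1771/(1530 - 1*(-10280)))/5 = -(8894*(1/19762) - 1771/(1530 + 10280))/5 = -(4447/9881 - 1771/11810)/5 = -⅕*35019819/116694610 = -35019819/583473050 ≈ -0.060020)
T - X = -36358 - 1*(-35019819/583473050) = -36358 + 35019819/583473050 = -21213878132081/583473050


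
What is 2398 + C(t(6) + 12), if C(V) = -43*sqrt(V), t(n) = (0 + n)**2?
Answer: 2398 - 172*sqrt(3) ≈ 2100.1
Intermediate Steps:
t(n) = n**2
2398 + C(t(6) + 12) = 2398 - 43*sqrt(6**2 + 12) = 2398 - 43*sqrt(36 + 12) = 2398 - 172*sqrt(3)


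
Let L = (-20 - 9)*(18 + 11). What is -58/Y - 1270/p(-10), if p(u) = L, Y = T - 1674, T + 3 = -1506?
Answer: 4091188/2676903 ≈ 1.5283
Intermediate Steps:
T = -1509 (T = -3 - 1506 = -1509)
L = -841 (L = -29*29 = -841)
Y = -3183 (Y = -1509 - 1674 = -3183)
p(u) = -841
-58/Y - 1270/p(-10) = -58/(-3183) - 1270/(-841) = -58*(-1/3183) - 1270*(-1/841) = 58/3183 + 1270/841 = 4091188/2676903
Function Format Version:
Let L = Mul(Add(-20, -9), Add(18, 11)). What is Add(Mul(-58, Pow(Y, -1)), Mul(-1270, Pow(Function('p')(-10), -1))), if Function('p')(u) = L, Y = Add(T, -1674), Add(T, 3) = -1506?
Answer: Rational(4091188, 2676903) ≈ 1.5283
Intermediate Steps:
T = -1509 (T = Add(-3, -1506) = -1509)
L = -841 (L = Mul(-29, 29) = -841)
Y = -3183 (Y = Add(-1509, -1674) = -3183)
Function('p')(u) = -841
Add(Mul(-58, Pow(Y, -1)), Mul(-1270, Pow(Function('p')(-10), -1))) = Add(Mul(-58, Pow(-3183, -1)), Mul(-1270, Pow(-841, -1))) = Add(Mul(-58, Rational(-1, 3183)), Mul(-1270, Rational(-1, 841))) = Add(Rational(58, 3183), Rational(1270, 841)) = Rational(4091188, 2676903)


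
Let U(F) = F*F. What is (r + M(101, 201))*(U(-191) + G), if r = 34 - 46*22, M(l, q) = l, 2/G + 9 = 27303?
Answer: -436619894416/13647 ≈ -3.1994e+7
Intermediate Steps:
G = 1/13647 (G = 2/(-9 + 27303) = 2/27294 = 2*(1/27294) = 1/13647 ≈ 7.3276e-5)
U(F) = F**2
r = -978 (r = 34 - 1012 = -978)
(r + M(101, 201))*(U(-191) + G) = (-978 + 101)*((-191)**2 + 1/13647) = -877*(36481 + 1/13647) = -877*497856208/13647 = -436619894416/13647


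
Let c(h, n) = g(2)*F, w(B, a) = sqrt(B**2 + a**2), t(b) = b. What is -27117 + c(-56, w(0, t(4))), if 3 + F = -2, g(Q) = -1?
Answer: -27112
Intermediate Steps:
F = -5 (F = -3 - 2 = -5)
c(h, n) = 5 (c(h, n) = -1*(-5) = 5)
-27117 + c(-56, w(0, t(4))) = -27117 + 5 = -27112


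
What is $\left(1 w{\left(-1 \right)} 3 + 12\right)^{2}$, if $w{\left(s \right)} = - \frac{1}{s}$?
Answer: $225$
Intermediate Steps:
$\left(1 w{\left(-1 \right)} 3 + 12\right)^{2} = \left(1 \left(- \frac{1}{-1}\right) 3 + 12\right)^{2} = \left(1 \left(\left(-1\right) \left(-1\right)\right) 3 + 12\right)^{2} = \left(1 \cdot 1 \cdot 3 + 12\right)^{2} = \left(1 \cdot 3 + 12\right)^{2} = \left(3 + 12\right)^{2} = 15^{2} = 225$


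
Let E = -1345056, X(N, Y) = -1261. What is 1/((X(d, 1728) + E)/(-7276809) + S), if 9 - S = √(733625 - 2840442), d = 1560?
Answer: 486364434664782/111564534069566162581 + 52951949222481*I*√2106817/111564534069566162581 ≈ 4.3595e-6 + 0.00068892*I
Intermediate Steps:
S = 9 - I*√2106817 (S = 9 - √(733625 - 2840442) = 9 - √(-2106817) = 9 - I*√2106817 ≈ 9.0 - 1451.5*I)
1/((X(d, 1728) + E)/(-7276809) + S) = 1/((-1261 - 1345056)/(-7276809) + (9 - I*√2106817)) = 1/(-1346317*(-1/7276809) + (9 - I*√2106817)) = 1/(1346317/7276809 + (9 - I*√2106817)) = 1/(66837598/7276809 - I*√2106817)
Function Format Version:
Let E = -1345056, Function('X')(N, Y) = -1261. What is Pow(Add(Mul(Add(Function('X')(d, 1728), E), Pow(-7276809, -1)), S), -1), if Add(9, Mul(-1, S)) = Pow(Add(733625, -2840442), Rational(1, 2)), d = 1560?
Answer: Add(Rational(486364434664782, 111564534069566162581), Mul(Rational(52951949222481, 111564534069566162581), I, Pow(2106817, Rational(1, 2)))) ≈ Add(4.3595e-6, Mul(0.00068892, I))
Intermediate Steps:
S = Add(9, Mul(-1, I, Pow(2106817, Rational(1, 2)))) (S = Add(9, Mul(-1, Pow(Add(733625, -2840442), Rational(1, 2)))) = Add(9, Mul(-1, Pow(-2106817, Rational(1, 2)))) = Add(9, Mul(-1, Mul(I, Pow(2106817, Rational(1, 2))))) = Add(9, Mul(-1, I, Pow(2106817, Rational(1, 2)))) ≈ Add(9.0000, Mul(-1451.5, I)))
Pow(Add(Mul(Add(Function('X')(d, 1728), E), Pow(-7276809, -1)), S), -1) = Pow(Add(Mul(Add(-1261, -1345056), Pow(-7276809, -1)), Add(9, Mul(-1, I, Pow(2106817, Rational(1, 2))))), -1) = Pow(Add(Mul(-1346317, Rational(-1, 7276809)), Add(9, Mul(-1, I, Pow(2106817, Rational(1, 2))))), -1) = Pow(Add(Rational(1346317, 7276809), Add(9, Mul(-1, I, Pow(2106817, Rational(1, 2))))), -1) = Pow(Add(Rational(66837598, 7276809), Mul(-1, I, Pow(2106817, Rational(1, 2)))), -1)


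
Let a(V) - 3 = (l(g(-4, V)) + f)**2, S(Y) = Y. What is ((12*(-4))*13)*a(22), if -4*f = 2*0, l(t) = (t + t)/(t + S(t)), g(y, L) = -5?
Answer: -2496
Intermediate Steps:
l(t) = 1 (l(t) = (t + t)/(t + t) = (2*t)/((2*t)) = (2*t)*(1/(2*t)) = 1)
f = 0 (f = -0/2 = -1/4*0 = 0)
a(V) = 4 (a(V) = 3 + (1 + 0)**2 = 3 + 1**2 = 3 + 1 = 4)
((12*(-4))*13)*a(22) = ((12*(-4))*13)*4 = -48*13*4 = -624*4 = -2496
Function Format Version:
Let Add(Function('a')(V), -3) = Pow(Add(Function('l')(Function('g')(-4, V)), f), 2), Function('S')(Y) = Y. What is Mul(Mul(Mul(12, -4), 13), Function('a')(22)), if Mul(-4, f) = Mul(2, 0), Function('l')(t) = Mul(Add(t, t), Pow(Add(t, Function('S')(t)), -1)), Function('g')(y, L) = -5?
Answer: -2496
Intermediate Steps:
Function('l')(t) = 1 (Function('l')(t) = Mul(Add(t, t), Pow(Add(t, t), -1)) = Mul(Mul(2, t), Pow(Mul(2, t), -1)) = Mul(Mul(2, t), Mul(Rational(1, 2), Pow(t, -1))) = 1)
f = 0 (f = Mul(Rational(-1, 4), Mul(2, 0)) = Mul(Rational(-1, 4), 0) = 0)
Function('a')(V) = 4 (Function('a')(V) = Add(3, Pow(Add(1, 0), 2)) = Add(3, Pow(1, 2)) = Add(3, 1) = 4)
Mul(Mul(Mul(12, -4), 13), Function('a')(22)) = Mul(Mul(Mul(12, -4), 13), 4) = Mul(Mul(-48, 13), 4) = Mul(-624, 4) = -2496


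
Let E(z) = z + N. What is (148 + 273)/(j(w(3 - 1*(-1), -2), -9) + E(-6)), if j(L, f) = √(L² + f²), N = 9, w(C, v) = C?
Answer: -1263/88 + 421*√97/88 ≈ 32.766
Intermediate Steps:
E(z) = 9 + z (E(z) = z + 9 = 9 + z)
(148 + 273)/(j(w(3 - 1*(-1), -2), -9) + E(-6)) = (148 + 273)/(√((3 - 1*(-1))² + (-9)²) + (9 - 6)) = 421/(√((3 + 1)² + 81) + 3) = 421/(√(4² + 81) + 3) = 421/(√(16 + 81) + 3) = 421/(√97 + 3) = 421/(3 + √97)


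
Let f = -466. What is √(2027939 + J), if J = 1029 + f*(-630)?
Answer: 2*√580637 ≈ 1524.0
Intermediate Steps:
J = 294609 (J = 1029 - 466*(-630) = 1029 + 293580 = 294609)
√(2027939 + J) = √(2027939 + 294609) = √2322548 = 2*√580637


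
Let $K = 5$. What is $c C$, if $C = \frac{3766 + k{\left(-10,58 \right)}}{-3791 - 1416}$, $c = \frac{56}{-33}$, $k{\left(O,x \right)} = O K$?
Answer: $\frac{208096}{171831} \approx 1.2111$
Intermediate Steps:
$k{\left(O,x \right)} = 5 O$ ($k{\left(O,x \right)} = O 5 = 5 O$)
$c = - \frac{56}{33}$ ($c = 56 \left(- \frac{1}{33}\right) = - \frac{56}{33} \approx -1.697$)
$C = - \frac{3716}{5207}$ ($C = \frac{3766 + 5 \left(-10\right)}{-3791 - 1416} = \frac{3766 - 50}{-5207} = 3716 \left(- \frac{1}{5207}\right) = - \frac{3716}{5207} \approx -0.71365$)
$c C = \left(- \frac{56}{33}\right) \left(- \frac{3716}{5207}\right) = \frac{208096}{171831}$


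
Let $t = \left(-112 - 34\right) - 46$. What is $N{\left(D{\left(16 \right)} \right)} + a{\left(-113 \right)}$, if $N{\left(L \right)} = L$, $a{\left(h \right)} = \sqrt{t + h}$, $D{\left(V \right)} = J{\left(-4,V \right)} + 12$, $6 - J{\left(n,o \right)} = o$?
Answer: $2 + i \sqrt{305} \approx 2.0 + 17.464 i$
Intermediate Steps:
$J{\left(n,o \right)} = 6 - o$
$t = -192$ ($t = -146 - 46 = -192$)
$D{\left(V \right)} = 18 - V$ ($D{\left(V \right)} = \left(6 - V\right) + 12 = 18 - V$)
$a{\left(h \right)} = \sqrt{-192 + h}$
$N{\left(D{\left(16 \right)} \right)} + a{\left(-113 \right)} = \left(18 - 16\right) + \sqrt{-192 - 113} = \left(18 - 16\right) + \sqrt{-305} = 2 + i \sqrt{305}$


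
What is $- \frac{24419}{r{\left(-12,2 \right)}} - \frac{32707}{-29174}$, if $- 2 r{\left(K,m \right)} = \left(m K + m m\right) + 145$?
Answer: $\frac{1428888187}{3646750} \approx 391.83$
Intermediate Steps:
$r{\left(K,m \right)} = - \frac{145}{2} - \frac{m^{2}}{2} - \frac{K m}{2}$ ($r{\left(K,m \right)} = - \frac{\left(m K + m m\right) + 145}{2} = - \frac{\left(K m + m^{2}\right) + 145}{2} = - \frac{\left(m^{2} + K m\right) + 145}{2} = - \frac{145 + m^{2} + K m}{2} = - \frac{145}{2} - \frac{m^{2}}{2} - \frac{K m}{2}$)
$- \frac{24419}{r{\left(-12,2 \right)}} - \frac{32707}{-29174} = - \frac{24419}{- \frac{145}{2} - \frac{2^{2}}{2} - \left(-6\right) 2} - \frac{32707}{-29174} = - \frac{24419}{- \frac{145}{2} - 2 + 12} - - \frac{32707}{29174} = - \frac{24419}{- \frac{145}{2} - 2 + 12} + \frac{32707}{29174} = - \frac{24419}{- \frac{125}{2}} + \frac{32707}{29174} = \left(-24419\right) \left(- \frac{2}{125}\right) + \frac{32707}{29174} = \frac{48838}{125} + \frac{32707}{29174} = \frac{1428888187}{3646750}$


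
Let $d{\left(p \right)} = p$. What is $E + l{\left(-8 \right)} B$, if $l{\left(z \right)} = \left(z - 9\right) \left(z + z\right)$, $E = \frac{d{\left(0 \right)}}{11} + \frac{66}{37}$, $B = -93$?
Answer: $- \frac{935886}{37} \approx -25294.0$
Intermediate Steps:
$E = \frac{66}{37}$ ($E = \frac{0}{11} + \frac{66}{37} = 0 \cdot \frac{1}{11} + 66 \cdot \frac{1}{37} = 0 + \frac{66}{37} = \frac{66}{37} \approx 1.7838$)
$l{\left(z \right)} = 2 z \left(-9 + z\right)$ ($l{\left(z \right)} = \left(-9 + z\right) 2 z = 2 z \left(-9 + z\right)$)
$E + l{\left(-8 \right)} B = \frac{66}{37} + 2 \left(-8\right) \left(-9 - 8\right) \left(-93\right) = \frac{66}{37} + 2 \left(-8\right) \left(-17\right) \left(-93\right) = \frac{66}{37} + 272 \left(-93\right) = \frac{66}{37} - 25296 = - \frac{935886}{37}$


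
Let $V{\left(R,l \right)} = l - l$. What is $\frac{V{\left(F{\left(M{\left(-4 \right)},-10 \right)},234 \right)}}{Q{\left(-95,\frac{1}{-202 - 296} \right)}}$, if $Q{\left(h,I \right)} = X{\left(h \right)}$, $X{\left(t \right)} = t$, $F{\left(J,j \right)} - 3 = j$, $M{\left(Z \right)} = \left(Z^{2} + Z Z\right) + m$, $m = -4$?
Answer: $0$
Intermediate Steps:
$M{\left(Z \right)} = -4 + 2 Z^{2}$ ($M{\left(Z \right)} = \left(Z^{2} + Z Z\right) - 4 = \left(Z^{2} + Z^{2}\right) - 4 = 2 Z^{2} - 4 = -4 + 2 Z^{2}$)
$F{\left(J,j \right)} = 3 + j$
$V{\left(R,l \right)} = 0$
$Q{\left(h,I \right)} = h$
$\frac{V{\left(F{\left(M{\left(-4 \right)},-10 \right)},234 \right)}}{Q{\left(-95,\frac{1}{-202 - 296} \right)}} = \frac{0}{-95} = 0 \left(- \frac{1}{95}\right) = 0$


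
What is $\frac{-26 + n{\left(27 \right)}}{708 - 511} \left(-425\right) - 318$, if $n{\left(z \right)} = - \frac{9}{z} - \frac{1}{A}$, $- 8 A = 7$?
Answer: $- \frac{1090741}{4137} \approx -263.66$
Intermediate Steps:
$A = - \frac{7}{8}$ ($A = \left(- \frac{1}{8}\right) 7 = - \frac{7}{8} \approx -0.875$)
$n{\left(z \right)} = \frac{8}{7} - \frac{9}{z}$ ($n{\left(z \right)} = - \frac{9}{z} - \frac{1}{- \frac{7}{8}} = - \frac{9}{z} - - \frac{8}{7} = - \frac{9}{z} + \frac{8}{7} = \frac{8}{7} - \frac{9}{z}$)
$\frac{-26 + n{\left(27 \right)}}{708 - 511} \left(-425\right) - 318 = \frac{-26 + \left(\frac{8}{7} - \frac{9}{27}\right)}{708 - 511} \left(-425\right) - 318 = \frac{-26 + \left(\frac{8}{7} - \frac{1}{3}\right)}{197} \left(-425\right) - 318 = \left(-26 + \left(\frac{8}{7} - \frac{1}{3}\right)\right) \frac{1}{197} \left(-425\right) - 318 = \left(-26 + \frac{17}{21}\right) \frac{1}{197} \left(-425\right) - 318 = \left(- \frac{529}{21}\right) \frac{1}{197} \left(-425\right) - 318 = \left(- \frac{529}{4137}\right) \left(-425\right) - 318 = \frac{224825}{4137} - 318 = - \frac{1090741}{4137}$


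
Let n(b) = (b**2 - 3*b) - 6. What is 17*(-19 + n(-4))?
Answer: 51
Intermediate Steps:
n(b) = -6 + b**2 - 3*b
17*(-19 + n(-4)) = 17*(-19 + (-6 + (-4)**2 - 3*(-4))) = 17*(-19 + (-6 + 16 + 12)) = 17*(-19 + 22) = 17*3 = 51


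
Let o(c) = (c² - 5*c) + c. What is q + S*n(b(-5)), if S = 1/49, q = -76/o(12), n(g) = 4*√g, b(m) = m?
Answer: -19/24 + 4*I*√5/49 ≈ -0.79167 + 0.18254*I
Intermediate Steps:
o(c) = c² - 4*c
q = -19/24 (q = -76*1/(12*(-4 + 12)) = -76/(12*8) = -76/96 = -76*1/96 = -19/24 ≈ -0.79167)
S = 1/49 ≈ 0.020408
q + S*n(b(-5)) = -19/24 + (4*√(-5))/49 = -19/24 + (4*(I*√5))/49 = -19/24 + (4*I*√5)/49 = -19/24 + 4*I*√5/49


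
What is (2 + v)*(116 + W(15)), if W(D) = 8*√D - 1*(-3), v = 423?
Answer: 50575 + 3400*√15 ≈ 63743.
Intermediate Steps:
W(D) = 3 + 8*√D (W(D) = 8*√D + 3 = 3 + 8*√D)
(2 + v)*(116 + W(15)) = (2 + 423)*(116 + (3 + 8*√15)) = 425*(119 + 8*√15) = 50575 + 3400*√15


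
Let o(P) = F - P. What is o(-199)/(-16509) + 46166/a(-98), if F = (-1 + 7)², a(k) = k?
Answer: -381088762/808941 ≈ -471.10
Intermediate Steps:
F = 36 (F = 6² = 36)
o(P) = 36 - P
o(-199)/(-16509) + 46166/a(-98) = (36 - 1*(-199))/(-16509) + 46166/(-98) = (36 + 199)*(-1/16509) + 46166*(-1/98) = 235*(-1/16509) - 23083/49 = -235/16509 - 23083/49 = -381088762/808941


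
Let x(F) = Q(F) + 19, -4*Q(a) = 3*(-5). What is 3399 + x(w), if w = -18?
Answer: 13687/4 ≈ 3421.8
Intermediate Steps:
Q(a) = 15/4 (Q(a) = -3*(-5)/4 = -1/4*(-15) = 15/4)
x(F) = 91/4 (x(F) = 15/4 + 19 = 91/4)
3399 + x(w) = 3399 + 91/4 = 13687/4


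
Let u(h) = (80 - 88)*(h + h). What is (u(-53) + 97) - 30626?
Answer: -29681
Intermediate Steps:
u(h) = -16*h
(u(-53) + 97) - 30626 = (-16*(-53) + 97) - 30626 = (848 + 97) - 30626 = 945 - 30626 = -29681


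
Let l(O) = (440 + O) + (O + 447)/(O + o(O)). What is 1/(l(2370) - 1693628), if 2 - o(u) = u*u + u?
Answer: -5616898/9497152245381 ≈ -5.9143e-7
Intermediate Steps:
o(u) = 2 - u - u² (o(u) = 2 - (u*u + u) = 2 - (u² + u) = 2 - (u + u²) = 2 + (-u - u²) = 2 - u - u²)
l(O) = 440 + O + (447 + O)/(2 - O²) (l(O) = (440 + O) + (O + 447)/(O + (2 - O - O²)) = (440 + O) + (447 + O)/(2 - O²) = 440 + O + (447 + O)/(2 - O²))
1/(l(2370) - 1693628) = 1/((-1327 + 2370³ - 3*2370 + 440*2370²)/(-2 + 2370²) - 1693628) = 1/((-1327 + 13312053000 - 7110 + 440*5616900)/(-2 + 5616900) - 1693628) = 1/((-1327 + 13312053000 - 7110 + 2471436000)/5616898 - 1693628) = 1/((1/5616898)*15783480563 - 1693628) = 1/(15783480563/5616898 - 1693628) = 1/(-9497152245381/5616898) = -5616898/9497152245381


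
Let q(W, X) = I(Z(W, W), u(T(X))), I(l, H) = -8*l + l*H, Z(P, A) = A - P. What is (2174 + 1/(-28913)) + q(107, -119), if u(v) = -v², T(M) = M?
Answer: 62856861/28913 ≈ 2174.0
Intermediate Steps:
I(l, H) = -8*l + H*l
q(W, X) = 0 (q(W, X) = (W - W)*(-8 - X²) = 0*(-8 - X²) = 0)
(2174 + 1/(-28913)) + q(107, -119) = (2174 + 1/(-28913)) + 0 = (2174 - 1/28913) + 0 = 62856861/28913 + 0 = 62856861/28913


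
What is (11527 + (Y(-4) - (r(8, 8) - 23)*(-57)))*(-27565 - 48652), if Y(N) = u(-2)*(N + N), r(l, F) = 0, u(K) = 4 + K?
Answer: -777413400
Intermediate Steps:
Y(N) = 4*N (Y(N) = (4 - 2)*(N + N) = 2*(2*N) = 4*N)
(11527 + (Y(-4) - (r(8, 8) - 23)*(-57)))*(-27565 - 48652) = (11527 + (4*(-4) - (0 - 23)*(-57)))*(-27565 - 48652) = (11527 + (-16 - (-23)*(-57)))*(-76217) = (11527 + (-16 - 1*1311))*(-76217) = (11527 + (-16 - 1311))*(-76217) = (11527 - 1327)*(-76217) = 10200*(-76217) = -777413400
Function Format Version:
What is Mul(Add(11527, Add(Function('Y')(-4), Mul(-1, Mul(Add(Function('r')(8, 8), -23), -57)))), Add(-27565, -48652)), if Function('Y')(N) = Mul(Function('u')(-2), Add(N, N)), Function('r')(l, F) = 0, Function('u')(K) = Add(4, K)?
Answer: -777413400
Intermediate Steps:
Function('Y')(N) = Mul(4, N) (Function('Y')(N) = Mul(Add(4, -2), Add(N, N)) = Mul(2, Mul(2, N)) = Mul(4, N))
Mul(Add(11527, Add(Function('Y')(-4), Mul(-1, Mul(Add(Function('r')(8, 8), -23), -57)))), Add(-27565, -48652)) = Mul(Add(11527, Add(Mul(4, -4), Mul(-1, Mul(Add(0, -23), -57)))), Add(-27565, -48652)) = Mul(Add(11527, Add(-16, Mul(-1, Mul(-23, -57)))), -76217) = Mul(Add(11527, Add(-16, Mul(-1, 1311))), -76217) = Mul(Add(11527, Add(-16, -1311)), -76217) = Mul(Add(11527, -1327), -76217) = Mul(10200, -76217) = -777413400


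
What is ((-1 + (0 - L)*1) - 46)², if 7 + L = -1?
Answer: 1521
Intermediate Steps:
L = -8 (L = -7 - 1 = -8)
((-1 + (0 - L)*1) - 46)² = ((-1 + (0 - 1*(-8))*1) - 46)² = ((-1 + (0 + 8)*1) - 46)² = ((-1 + 8*1) - 46)² = ((-1 + 8) - 46)² = (7 - 46)² = (-39)² = 1521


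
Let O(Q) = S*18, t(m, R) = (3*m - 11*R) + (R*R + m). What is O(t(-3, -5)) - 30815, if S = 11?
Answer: -30617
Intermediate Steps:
t(m, R) = R² - 11*R + 4*m (t(m, R) = (-11*R + 3*m) + (R² + m) = (-11*R + 3*m) + (m + R²) = R² - 11*R + 4*m)
O(Q) = 198 (O(Q) = 11*18 = 198)
O(t(-3, -5)) - 30815 = 198 - 30815 = -30617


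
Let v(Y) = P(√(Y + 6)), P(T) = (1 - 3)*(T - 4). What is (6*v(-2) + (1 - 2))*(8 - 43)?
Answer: -805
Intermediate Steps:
P(T) = 8 - 2*T (P(T) = -2*(-4 + T) = 8 - 2*T)
v(Y) = 8 - 2*√(6 + Y) (v(Y) = 8 - 2*√(Y + 6) = 8 - 2*√(6 + Y))
(6*v(-2) + (1 - 2))*(8 - 43) = (6*(8 - 2*√(6 - 2)) + (1 - 2))*(8 - 43) = (6*(8 - 2*√4) - 1)*(-35) = (6*(8 - 2*2) - 1)*(-35) = (6*(8 - 4) - 1)*(-35) = (6*4 - 1)*(-35) = (24 - 1)*(-35) = 23*(-35) = -805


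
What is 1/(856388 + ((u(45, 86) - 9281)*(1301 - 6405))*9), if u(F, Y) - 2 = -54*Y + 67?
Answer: 1/637345604 ≈ 1.5690e-9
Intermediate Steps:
u(F, Y) = 69 - 54*Y (u(F, Y) = 2 + (-54*Y + 67) = 2 + (67 - 54*Y) = 69 - 54*Y)
1/(856388 + ((u(45, 86) - 9281)*(1301 - 6405))*9) = 1/(856388 + (((69 - 54*86) - 9281)*(1301 - 6405))*9) = 1/(856388 + (((69 - 4644) - 9281)*(-5104))*9) = 1/(856388 + ((-4575 - 9281)*(-5104))*9) = 1/(856388 - 13856*(-5104)*9) = 1/(856388 + 70721024*9) = 1/(856388 + 636489216) = 1/637345604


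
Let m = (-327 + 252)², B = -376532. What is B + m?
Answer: -370907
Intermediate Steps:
m = 5625 (m = (-75)² = 5625)
B + m = -376532 + 5625 = -370907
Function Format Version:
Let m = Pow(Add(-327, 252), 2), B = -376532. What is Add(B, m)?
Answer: -370907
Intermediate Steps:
m = 5625 (m = Pow(-75, 2) = 5625)
Add(B, m) = Add(-376532, 5625) = -370907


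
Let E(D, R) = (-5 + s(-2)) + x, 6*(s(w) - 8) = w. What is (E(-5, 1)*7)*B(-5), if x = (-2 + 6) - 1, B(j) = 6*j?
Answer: -1190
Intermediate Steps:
s(w) = 8 + w/6
x = 3 (x = 4 - 1 = 3)
E(D, R) = 17/3 (E(D, R) = (-5 + (8 + (⅙)*(-2))) + 3 = (-5 + (8 - ⅓)) + 3 = (-5 + 23/3) + 3 = 8/3 + 3 = 17/3)
(E(-5, 1)*7)*B(-5) = ((17/3)*7)*(6*(-5)) = (119/3)*(-30) = -1190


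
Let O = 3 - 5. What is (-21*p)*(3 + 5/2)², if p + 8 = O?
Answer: 12705/2 ≈ 6352.5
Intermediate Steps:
O = -2
p = -10 (p = -8 - 2 = -10)
(-21*p)*(3 + 5/2)² = (-21*(-10))*(3 + 5/2)² = 210*(3 + 5*(½))² = 210*(3 + 5/2)² = 210*(11/2)² = 210*(121/4) = 12705/2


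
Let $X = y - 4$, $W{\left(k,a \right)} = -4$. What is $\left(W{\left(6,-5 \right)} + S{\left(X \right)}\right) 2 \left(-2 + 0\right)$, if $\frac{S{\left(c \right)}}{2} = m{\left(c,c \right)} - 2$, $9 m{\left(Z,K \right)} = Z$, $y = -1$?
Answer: $\frac{328}{9} \approx 36.444$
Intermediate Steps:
$m{\left(Z,K \right)} = \frac{Z}{9}$
$X = -5$ ($X = -1 - 4 = -5$)
$S{\left(c \right)} = -4 + \frac{2 c}{9}$ ($S{\left(c \right)} = 2 \left(\frac{c}{9} - 2\right) = 2 \left(-2 + \frac{c}{9}\right) = -4 + \frac{2 c}{9}$)
$\left(W{\left(6,-5 \right)} + S{\left(X \right)}\right) 2 \left(-2 + 0\right) = \left(-4 + \left(-4 + \frac{2}{9} \left(-5\right)\right)\right) 2 \left(-2 + 0\right) = \left(-4 - \frac{46}{9}\right) 2 \left(-2\right) = \left(-4 - \frac{46}{9}\right) \left(-4\right) = \left(- \frac{82}{9}\right) \left(-4\right) = \frac{328}{9}$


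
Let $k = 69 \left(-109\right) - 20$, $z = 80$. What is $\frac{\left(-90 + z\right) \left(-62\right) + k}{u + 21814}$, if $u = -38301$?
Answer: $\frac{6921}{16487} \approx 0.41979$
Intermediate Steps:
$k = -7541$ ($k = -7521 - 20 = -7541$)
$\frac{\left(-90 + z\right) \left(-62\right) + k}{u + 21814} = \frac{\left(-90 + 80\right) \left(-62\right) - 7541}{-38301 + 21814} = \frac{\left(-10\right) \left(-62\right) - 7541}{-16487} = \left(620 - 7541\right) \left(- \frac{1}{16487}\right) = \left(-6921\right) \left(- \frac{1}{16487}\right) = \frac{6921}{16487}$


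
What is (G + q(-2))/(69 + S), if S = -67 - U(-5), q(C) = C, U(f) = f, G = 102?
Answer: 100/7 ≈ 14.286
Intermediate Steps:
S = -62 (S = -67 - 1*(-5) = -67 + 5 = -62)
(G + q(-2))/(69 + S) = (102 - 2)/(69 - 62) = 100/7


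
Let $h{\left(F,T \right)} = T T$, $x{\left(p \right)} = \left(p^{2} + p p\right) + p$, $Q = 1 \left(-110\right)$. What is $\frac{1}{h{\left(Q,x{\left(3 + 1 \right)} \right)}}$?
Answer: $\frac{1}{1296} \approx 0.0007716$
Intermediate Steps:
$Q = -110$
$x{\left(p \right)} = p + 2 p^{2}$ ($x{\left(p \right)} = \left(p^{2} + p^{2}\right) + p = 2 p^{2} + p = p + 2 p^{2}$)
$h{\left(F,T \right)} = T^{2}$
$\frac{1}{h{\left(Q,x{\left(3 + 1 \right)} \right)}} = \frac{1}{\left(\left(3 + 1\right) \left(1 + 2 \left(3 + 1\right)\right)\right)^{2}} = \frac{1}{\left(4 \left(1 + 2 \cdot 4\right)\right)^{2}} = \frac{1}{\left(4 \left(1 + 8\right)\right)^{2}} = \frac{1}{\left(4 \cdot 9\right)^{2}} = \frac{1}{36^{2}} = \frac{1}{1296}$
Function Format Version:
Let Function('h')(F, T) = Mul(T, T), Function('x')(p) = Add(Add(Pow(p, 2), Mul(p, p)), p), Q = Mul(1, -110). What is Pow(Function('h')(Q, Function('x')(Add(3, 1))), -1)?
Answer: Rational(1, 1296) ≈ 0.00077160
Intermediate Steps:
Q = -110
Function('x')(p) = Add(p, Mul(2, Pow(p, 2))) (Function('x')(p) = Add(Add(Pow(p, 2), Pow(p, 2)), p) = Add(Mul(2, Pow(p, 2)), p) = Add(p, Mul(2, Pow(p, 2))))
Function('h')(F, T) = Pow(T, 2)
Pow(Function('h')(Q, Function('x')(Add(3, 1))), -1) = Pow(Pow(Mul(Add(3, 1), Add(1, Mul(2, Add(3, 1)))), 2), -1) = Pow(Pow(Mul(4, Add(1, Mul(2, 4))), 2), -1) = Pow(Pow(Mul(4, Add(1, 8)), 2), -1) = Pow(Pow(Mul(4, 9), 2), -1) = Pow(Pow(36, 2), -1) = Pow(1296, -1) = Rational(1, 1296)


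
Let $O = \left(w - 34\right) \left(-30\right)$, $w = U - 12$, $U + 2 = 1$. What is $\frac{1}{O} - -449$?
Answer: $\frac{633091}{1410} \approx 449.0$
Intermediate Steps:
$U = -1$ ($U = -2 + 1 = -1$)
$w = -13$ ($w = -1 - 12 = -13$)
$O = 1410$ ($O = \left(-13 - 34\right) \left(-30\right) = \left(-47\right) \left(-30\right) = 1410$)
$\frac{1}{O} - -449 = \frac{1}{1410} - -449 = \frac{1}{1410} + 449 = \frac{633091}{1410}$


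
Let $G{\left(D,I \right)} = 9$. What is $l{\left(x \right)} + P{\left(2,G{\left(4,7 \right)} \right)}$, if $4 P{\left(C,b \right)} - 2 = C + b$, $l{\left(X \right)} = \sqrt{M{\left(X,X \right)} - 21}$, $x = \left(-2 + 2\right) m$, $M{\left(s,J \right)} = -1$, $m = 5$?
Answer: $\frac{13}{4} + i \sqrt{22} \approx 3.25 + 4.6904 i$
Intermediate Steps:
$x = 0$ ($x = \left(-2 + 2\right) 5 = 0 \cdot 5 = 0$)
$l{\left(X \right)} = i \sqrt{22}$ ($l{\left(X \right)} = \sqrt{-1 - 21} = \sqrt{-22} = i \sqrt{22}$)
$P{\left(C,b \right)} = \frac{1}{2} + \frac{C}{4} + \frac{b}{4}$ ($P{\left(C,b \right)} = \frac{1}{2} + \frac{C + b}{4} = \frac{1}{2} + \left(\frac{C}{4} + \frac{b}{4}\right) = \frac{1}{2} + \frac{C}{4} + \frac{b}{4}$)
$l{\left(x \right)} + P{\left(2,G{\left(4,7 \right)} \right)} = i \sqrt{22} + \left(\frac{1}{2} + \frac{1}{4} \cdot 2 + \frac{1}{4} \cdot 9\right) = i \sqrt{22} + \left(\frac{1}{2} + \frac{1}{2} + \frac{9}{4}\right) = i \sqrt{22} + \frac{13}{4} = \frac{13}{4} + i \sqrt{22}$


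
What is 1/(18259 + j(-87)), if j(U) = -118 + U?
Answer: 1/18054 ≈ 5.5389e-5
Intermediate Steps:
1/(18259 + j(-87)) = 1/(18259 + (-118 - 87)) = 1/(18259 - 205) = 1/18054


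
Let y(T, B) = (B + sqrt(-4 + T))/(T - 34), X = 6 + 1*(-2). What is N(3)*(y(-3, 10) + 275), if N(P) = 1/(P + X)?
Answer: 10165/259 - I*sqrt(7)/259 ≈ 39.247 - 0.010215*I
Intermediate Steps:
X = 4 (X = 6 - 2 = 4)
N(P) = 1/(4 + P) (N(P) = 1/(P + 4) = 1/(4 + P))
y(T, B) = (B + sqrt(-4 + T))/(-34 + T)
N(3)*(y(-3, 10) + 275) = ((10 + sqrt(-4 - 3))/(-34 - 3) + 275)/(4 + 3) = ((10 + sqrt(-7))/(-37) + 275)/7 = (-(10 + I*sqrt(7))/37 + 275)/7 = ((-10/37 - I*sqrt(7)/37) + 275)/7 = (10165/37 - I*sqrt(7)/37)/7 = 10165/259 - I*sqrt(7)/259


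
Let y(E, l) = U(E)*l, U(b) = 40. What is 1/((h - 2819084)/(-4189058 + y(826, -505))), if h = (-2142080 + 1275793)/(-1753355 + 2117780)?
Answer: 1533958846650/1027345552987 ≈ 1.4931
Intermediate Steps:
h = -866287/364425 ≈ -2.3771
y(E, l) = 40*l
1/((h - 2819084)/(-4189058 + y(826, -505))) = 1/((-866287/364425 - 2819084)/(-4189058 + 40*(-505))) = 1/(-1027345552987/(364425*(-4189058 - 20200))) = 1/(-1027345552987/364425/(-4209258)) = 1/(-1027345552987/364425*(-1/4209258)) = 1/(1027345552987/1533958846650) = 1533958846650/1027345552987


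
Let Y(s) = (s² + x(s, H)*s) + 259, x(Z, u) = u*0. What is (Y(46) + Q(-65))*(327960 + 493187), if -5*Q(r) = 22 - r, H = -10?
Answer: 9679680836/5 ≈ 1.9359e+9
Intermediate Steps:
x(Z, u) = 0
Y(s) = 259 + s² (Y(s) = (s² + 0*s) + 259 = (s² + 0) + 259 = s² + 259 = 259 + s²)
Q(r) = -22/5 + r/5 (Q(r) = -(22 - r)/5 = -22/5 + r/5)
(Y(46) + Q(-65))*(327960 + 493187) = ((259 + 46²) + (-22/5 + (⅕)*(-65)))*(327960 + 493187) = ((259 + 2116) + (-22/5 - 13))*821147 = (2375 - 87/5)*821147 = (11788/5)*821147 = 9679680836/5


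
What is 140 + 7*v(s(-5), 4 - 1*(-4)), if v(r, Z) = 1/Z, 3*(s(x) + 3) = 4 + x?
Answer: 1127/8 ≈ 140.88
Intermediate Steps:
s(x) = -5/3 + x/3 (s(x) = -3 + (4 + x)/3 = -3 + (4/3 + x/3) = -5/3 + x/3)
140 + 7*v(s(-5), 4 - 1*(-4)) = 140 + 7/(4 - 1*(-4)) = 140 + 7/(4 + 4) = 140 + 7/8 = 1127/8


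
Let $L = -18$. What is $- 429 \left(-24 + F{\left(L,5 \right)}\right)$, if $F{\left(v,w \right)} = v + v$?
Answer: $25740$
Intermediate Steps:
$F{\left(v,w \right)} = 2 v$
$- 429 \left(-24 + F{\left(L,5 \right)}\right) = - 429 \left(-24 + 2 \left(-18\right)\right) = - 429 \left(-24 - 36\right) = \left(-429\right) \left(-60\right) = 25740$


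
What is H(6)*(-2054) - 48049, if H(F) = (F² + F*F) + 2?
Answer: -200045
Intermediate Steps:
H(F) = 2 + 2*F² (H(F) = (F² + F²) + 2 = 2*F² + 2 = 2 + 2*F²)
H(6)*(-2054) - 48049 = (2 + 2*6²)*(-2054) - 48049 = (2 + 2*36)*(-2054) - 48049 = (2 + 72)*(-2054) - 48049 = 74*(-2054) - 48049 = -151996 - 48049 = -200045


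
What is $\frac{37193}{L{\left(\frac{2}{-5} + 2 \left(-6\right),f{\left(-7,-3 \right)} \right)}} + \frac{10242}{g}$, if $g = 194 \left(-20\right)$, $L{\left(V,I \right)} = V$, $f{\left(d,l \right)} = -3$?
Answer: $- \frac{180544801}{60140} \approx -3002.1$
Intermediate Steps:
$g = -3880$
$\frac{37193}{L{\left(\frac{2}{-5} + 2 \left(-6\right),f{\left(-7,-3 \right)} \right)}} + \frac{10242}{g} = \frac{37193}{\frac{2}{-5} + 2 \left(-6\right)} + \frac{10242}{-3880} = \frac{37193}{2 \left(- \frac{1}{5}\right) - 12} + 10242 \left(- \frac{1}{3880}\right) = \frac{37193}{- \frac{2}{5} - 12} - \frac{5121}{1940} = \frac{37193}{- \frac{62}{5}} - \frac{5121}{1940} = 37193 \left(- \frac{5}{62}\right) - \frac{5121}{1940} = - \frac{185965}{62} - \frac{5121}{1940} = - \frac{180544801}{60140}$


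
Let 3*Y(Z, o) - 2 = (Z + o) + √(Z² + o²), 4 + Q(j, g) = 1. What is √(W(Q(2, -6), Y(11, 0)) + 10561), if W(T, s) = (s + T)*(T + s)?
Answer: √10586 ≈ 102.89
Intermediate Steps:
Q(j, g) = -3 (Q(j, g) = -4 + 1 = -3)
Y(Z, o) = ⅔ + Z/3 + o/3 + √(Z² + o²)/3 (Y(Z, o) = ⅔ + ((Z + o) + √(Z² + o²))/3 = ⅔ + (Z + o + √(Z² + o²))/3 = ⅔ + (Z/3 + o/3 + √(Z² + o²)/3) = ⅔ + Z/3 + o/3 + √(Z² + o²)/3)
W(T, s) = (T + s)² (W(T, s) = (T + s)*(T + s) = (T + s)²)
√(W(Q(2, -6), Y(11, 0)) + 10561) = √((-3 + (⅔ + (⅓)*11 + (⅓)*0 + √(11² + 0²)/3))² + 10561) = √((-3 + (⅔ + 11/3 + 0 + √(121 + 0)/3))² + 10561) = √((-3 + (⅔ + 11/3 + 0 + √121/3))² + 10561) = √((-3 + (⅔ + 11/3 + 0 + (⅓)*11))² + 10561) = √((-3 + (⅔ + 11/3 + 0 + 11/3))² + 10561) = √((-3 + 8)² + 10561) = √(5² + 10561) = √(25 + 10561) = √10586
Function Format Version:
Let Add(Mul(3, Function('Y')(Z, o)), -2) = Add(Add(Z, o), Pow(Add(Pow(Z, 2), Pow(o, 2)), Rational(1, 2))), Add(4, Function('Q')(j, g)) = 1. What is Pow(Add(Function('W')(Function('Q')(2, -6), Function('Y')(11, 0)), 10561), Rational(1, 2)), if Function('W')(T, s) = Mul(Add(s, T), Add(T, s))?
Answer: Pow(10586, Rational(1, 2)) ≈ 102.89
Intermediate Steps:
Function('Q')(j, g) = -3 (Function('Q')(j, g) = Add(-4, 1) = -3)
Function('Y')(Z, o) = Add(Rational(2, 3), Mul(Rational(1, 3), Z), Mul(Rational(1, 3), o), Mul(Rational(1, 3), Pow(Add(Pow(Z, 2), Pow(o, 2)), Rational(1, 2)))) (Function('Y')(Z, o) = Add(Rational(2, 3), Mul(Rational(1, 3), Add(Add(Z, o), Pow(Add(Pow(Z, 2), Pow(o, 2)), Rational(1, 2))))) = Add(Rational(2, 3), Mul(Rational(1, 3), Add(Z, o, Pow(Add(Pow(Z, 2), Pow(o, 2)), Rational(1, 2))))) = Add(Rational(2, 3), Add(Mul(Rational(1, 3), Z), Mul(Rational(1, 3), o), Mul(Rational(1, 3), Pow(Add(Pow(Z, 2), Pow(o, 2)), Rational(1, 2))))) = Add(Rational(2, 3), Mul(Rational(1, 3), Z), Mul(Rational(1, 3), o), Mul(Rational(1, 3), Pow(Add(Pow(Z, 2), Pow(o, 2)), Rational(1, 2)))))
Function('W')(T, s) = Pow(Add(T, s), 2) (Function('W')(T, s) = Mul(Add(T, s), Add(T, s)) = Pow(Add(T, s), 2))
Pow(Add(Function('W')(Function('Q')(2, -6), Function('Y')(11, 0)), 10561), Rational(1, 2)) = Pow(Add(Pow(Add(-3, Add(Rational(2, 3), Mul(Rational(1, 3), 11), Mul(Rational(1, 3), 0), Mul(Rational(1, 3), Pow(Add(Pow(11, 2), Pow(0, 2)), Rational(1, 2))))), 2), 10561), Rational(1, 2)) = Pow(Add(Pow(Add(-3, Add(Rational(2, 3), Rational(11, 3), 0, Mul(Rational(1, 3), Pow(Add(121, 0), Rational(1, 2))))), 2), 10561), Rational(1, 2)) = Pow(Add(Pow(Add(-3, Add(Rational(2, 3), Rational(11, 3), 0, Mul(Rational(1, 3), Pow(121, Rational(1, 2))))), 2), 10561), Rational(1, 2)) = Pow(Add(Pow(Add(-3, Add(Rational(2, 3), Rational(11, 3), 0, Mul(Rational(1, 3), 11))), 2), 10561), Rational(1, 2)) = Pow(Add(Pow(Add(-3, Add(Rational(2, 3), Rational(11, 3), 0, Rational(11, 3))), 2), 10561), Rational(1, 2)) = Pow(Add(Pow(Add(-3, 8), 2), 10561), Rational(1, 2)) = Pow(Add(Pow(5, 2), 10561), Rational(1, 2)) = Pow(Add(25, 10561), Rational(1, 2)) = Pow(10586, Rational(1, 2))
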